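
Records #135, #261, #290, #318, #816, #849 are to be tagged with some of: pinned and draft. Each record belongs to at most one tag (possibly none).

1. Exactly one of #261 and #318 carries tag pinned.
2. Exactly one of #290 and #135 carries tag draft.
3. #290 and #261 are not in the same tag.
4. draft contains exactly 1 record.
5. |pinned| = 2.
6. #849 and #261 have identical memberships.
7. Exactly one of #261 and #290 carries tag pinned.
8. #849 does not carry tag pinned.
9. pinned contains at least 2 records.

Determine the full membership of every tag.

From (8): #849 ∉ pinned.
(6): #261 matches #849: #261 ∉ pinned.
(7) (exactly one): #290 ∈ pinned.
(1) (exactly one): #318 ∈ pinned.
(2) (exactly one): #135 ∈ draft.
(4): draft already has 1, so the rest are out.
(5): pinned already has 2, so the rest are out.

pinned = {#290, #318}; draft = {#135}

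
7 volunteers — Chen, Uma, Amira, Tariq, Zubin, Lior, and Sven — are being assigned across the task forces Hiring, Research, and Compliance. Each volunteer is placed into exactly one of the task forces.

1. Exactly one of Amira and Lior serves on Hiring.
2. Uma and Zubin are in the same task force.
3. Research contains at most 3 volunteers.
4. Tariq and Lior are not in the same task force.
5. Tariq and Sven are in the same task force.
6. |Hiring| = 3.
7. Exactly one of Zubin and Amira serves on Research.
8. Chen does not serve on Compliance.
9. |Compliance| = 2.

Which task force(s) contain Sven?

Sven: Compliance

From (8): Chen ∉ Compliance.
Suppose Sven ∈ Hiring: no assignment then satisfies all the clues, so Sven ∉ Hiring.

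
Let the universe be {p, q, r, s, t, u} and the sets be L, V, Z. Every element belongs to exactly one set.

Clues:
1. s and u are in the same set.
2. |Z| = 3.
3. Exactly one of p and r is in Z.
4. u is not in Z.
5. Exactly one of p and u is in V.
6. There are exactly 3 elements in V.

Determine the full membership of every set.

L = {}; V = {r, s, u}; Z = {p, q, t}

From (4): u ∉ Z.
(1): s matches u: s ∉ Z.
Suppose p ∈ L: no assignment then satisfies all the clues, so p ∉ L.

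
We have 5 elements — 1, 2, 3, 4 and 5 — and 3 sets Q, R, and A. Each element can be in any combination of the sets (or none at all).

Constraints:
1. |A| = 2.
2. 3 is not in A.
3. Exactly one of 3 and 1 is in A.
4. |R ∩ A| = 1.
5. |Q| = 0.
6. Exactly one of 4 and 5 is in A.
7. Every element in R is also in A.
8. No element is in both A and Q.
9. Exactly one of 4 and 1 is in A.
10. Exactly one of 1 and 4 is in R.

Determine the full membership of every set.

From (2): 3 ∉ A.
(3) (exactly one): 1 ∈ A.
(5): Q already has 0, so the rest are out.
(7) contrapositive: 3 ∉ R.
(9) (exactly one): 4 ∉ A.
(6) (exactly one): 5 ∈ A.
(7) contrapositive: 4 ∉ R.
(10) (exactly one): 1 ∈ R.
(1): A already has 2, so the rest are out.
(7) contrapositive: 2 ∉ R.
Suppose 5 ∈ R: no assignment then satisfies all the clues, so 5 ∉ R.

Q = {}; R = {1}; A = {1, 5}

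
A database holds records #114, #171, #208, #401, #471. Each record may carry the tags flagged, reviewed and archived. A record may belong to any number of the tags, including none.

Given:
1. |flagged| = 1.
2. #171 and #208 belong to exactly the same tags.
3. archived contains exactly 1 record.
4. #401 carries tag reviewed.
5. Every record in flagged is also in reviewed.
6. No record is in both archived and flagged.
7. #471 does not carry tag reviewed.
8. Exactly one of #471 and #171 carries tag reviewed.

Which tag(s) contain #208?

#208: reviewed

From (4): #401 ∈ reviewed.
From (7): #471 ∉ reviewed.
(5) contrapositive: #471 ∉ flagged.
(8) (exactly one): #171 ∈ reviewed.
(2): #208 matches #171: #208 ∈ reviewed.
Suppose #208 ∈ flagged: no assignment then satisfies all the clues, so #208 ∉ flagged.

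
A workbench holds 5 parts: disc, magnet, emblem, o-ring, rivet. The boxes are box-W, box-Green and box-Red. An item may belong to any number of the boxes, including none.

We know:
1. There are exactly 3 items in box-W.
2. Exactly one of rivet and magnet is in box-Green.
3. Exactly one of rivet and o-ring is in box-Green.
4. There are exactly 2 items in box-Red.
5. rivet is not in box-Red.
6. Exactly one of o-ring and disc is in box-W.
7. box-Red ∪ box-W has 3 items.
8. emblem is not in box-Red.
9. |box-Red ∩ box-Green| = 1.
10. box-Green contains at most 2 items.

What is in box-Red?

box-Red = {disc, magnet}

From (5): rivet ∉ box-Red.
From (8): emblem ∉ box-Red.
Suppose disc ∉ box-Red: no assignment then satisfies all the clues, so disc ∈ box-Red.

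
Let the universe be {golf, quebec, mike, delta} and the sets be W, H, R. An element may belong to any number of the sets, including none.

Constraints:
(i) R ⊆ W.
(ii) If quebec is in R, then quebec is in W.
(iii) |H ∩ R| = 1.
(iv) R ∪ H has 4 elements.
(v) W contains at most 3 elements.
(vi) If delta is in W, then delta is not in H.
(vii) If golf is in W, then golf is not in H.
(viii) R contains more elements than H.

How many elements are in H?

2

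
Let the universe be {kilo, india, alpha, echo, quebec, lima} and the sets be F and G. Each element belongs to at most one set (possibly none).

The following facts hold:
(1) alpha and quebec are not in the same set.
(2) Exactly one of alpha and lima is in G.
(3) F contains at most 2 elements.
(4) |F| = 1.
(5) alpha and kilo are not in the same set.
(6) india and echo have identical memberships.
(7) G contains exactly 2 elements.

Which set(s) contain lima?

lima: G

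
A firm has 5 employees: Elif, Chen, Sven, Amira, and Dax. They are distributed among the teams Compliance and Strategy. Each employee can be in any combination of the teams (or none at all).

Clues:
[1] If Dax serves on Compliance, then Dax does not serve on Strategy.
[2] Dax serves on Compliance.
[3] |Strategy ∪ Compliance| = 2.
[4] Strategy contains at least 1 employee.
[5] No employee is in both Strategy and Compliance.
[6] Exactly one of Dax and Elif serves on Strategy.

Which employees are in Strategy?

Strategy = {Elif}

From (2): Dax ∈ Compliance.
(1): Dax ∉ Strategy.
(6) (exactly one): Elif ∈ Strategy.
(5) (disjoint): Elif ∉ Compliance.
Suppose Chen ∈ Strategy: no assignment then satisfies all the clues, so Chen ∉ Strategy.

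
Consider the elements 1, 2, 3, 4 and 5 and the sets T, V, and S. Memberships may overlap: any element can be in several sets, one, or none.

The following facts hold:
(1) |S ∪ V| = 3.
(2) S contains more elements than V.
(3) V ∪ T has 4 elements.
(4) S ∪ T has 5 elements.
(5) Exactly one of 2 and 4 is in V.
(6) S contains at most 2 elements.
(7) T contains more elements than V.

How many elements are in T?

4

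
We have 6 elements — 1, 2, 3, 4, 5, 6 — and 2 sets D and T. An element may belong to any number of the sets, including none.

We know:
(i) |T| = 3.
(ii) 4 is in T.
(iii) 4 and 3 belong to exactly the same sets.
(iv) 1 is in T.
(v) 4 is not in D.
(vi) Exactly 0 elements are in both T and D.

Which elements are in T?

T = {1, 3, 4}

From (ii): 4 ∈ T.
From (iv): 1 ∈ T.
From (v): 4 ∉ D.
(iii): 3 matches 4: 3 ∉ D.
(iii): 3 matches 4: 3 ∈ T.
(i): T already has 3, so the rest are out.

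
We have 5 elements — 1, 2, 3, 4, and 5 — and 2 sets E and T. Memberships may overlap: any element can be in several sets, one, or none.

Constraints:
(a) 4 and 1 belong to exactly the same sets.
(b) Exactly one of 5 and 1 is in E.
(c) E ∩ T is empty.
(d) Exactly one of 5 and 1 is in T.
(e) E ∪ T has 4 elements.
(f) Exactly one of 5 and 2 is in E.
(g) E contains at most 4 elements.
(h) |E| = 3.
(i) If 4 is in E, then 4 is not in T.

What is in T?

T = {5}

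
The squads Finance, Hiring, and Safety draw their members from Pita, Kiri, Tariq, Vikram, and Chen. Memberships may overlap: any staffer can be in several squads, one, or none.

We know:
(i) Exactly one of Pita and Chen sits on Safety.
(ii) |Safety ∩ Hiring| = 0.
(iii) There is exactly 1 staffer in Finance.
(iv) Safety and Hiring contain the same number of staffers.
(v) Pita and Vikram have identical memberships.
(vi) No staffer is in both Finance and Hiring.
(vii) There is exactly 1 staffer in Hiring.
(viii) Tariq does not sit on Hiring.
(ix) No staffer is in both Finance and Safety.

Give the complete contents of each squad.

From (viii): Tariq ∉ Hiring.
Suppose Pita ∈ Finance: no assignment then satisfies all the clues, so Pita ∉ Finance.

Finance = {Tariq}; Hiring = {Kiri}; Safety = {Chen}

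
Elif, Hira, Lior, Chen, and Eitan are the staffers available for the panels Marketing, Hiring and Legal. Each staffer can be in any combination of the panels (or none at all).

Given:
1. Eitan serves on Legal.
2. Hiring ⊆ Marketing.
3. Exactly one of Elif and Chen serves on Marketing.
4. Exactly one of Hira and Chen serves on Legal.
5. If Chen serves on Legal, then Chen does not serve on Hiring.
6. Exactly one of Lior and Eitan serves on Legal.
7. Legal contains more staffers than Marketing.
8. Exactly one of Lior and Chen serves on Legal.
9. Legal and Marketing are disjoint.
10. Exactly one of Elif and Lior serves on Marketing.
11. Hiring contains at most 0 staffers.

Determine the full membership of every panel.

From (1): Eitan ∈ Legal.
(6) (exactly one): Lior ∉ Legal.
(8) (exactly one): Chen ∈ Legal.
(9) (disjoint): Chen ∉ Marketing.
(9) (disjoint): Eitan ∉ Marketing.
(11): Hiring already has 0, so the rest are out.
(3) (exactly one): Elif ∈ Marketing.
(4) (exactly one): Hira ∉ Legal.
(9) (disjoint): Elif ∉ Legal.
(10) (exactly one): Lior ∉ Marketing.
Suppose Hira ∈ Marketing: no assignment then satisfies all the clues, so Hira ∉ Marketing.

Marketing = {Elif}; Hiring = {}; Legal = {Chen, Eitan}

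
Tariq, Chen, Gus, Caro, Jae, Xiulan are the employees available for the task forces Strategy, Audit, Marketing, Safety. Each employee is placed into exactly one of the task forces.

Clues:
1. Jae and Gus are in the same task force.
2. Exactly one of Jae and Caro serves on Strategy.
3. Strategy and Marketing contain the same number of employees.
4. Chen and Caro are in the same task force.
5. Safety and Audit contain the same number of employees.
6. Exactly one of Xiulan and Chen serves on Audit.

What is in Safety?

Safety = {Tariq}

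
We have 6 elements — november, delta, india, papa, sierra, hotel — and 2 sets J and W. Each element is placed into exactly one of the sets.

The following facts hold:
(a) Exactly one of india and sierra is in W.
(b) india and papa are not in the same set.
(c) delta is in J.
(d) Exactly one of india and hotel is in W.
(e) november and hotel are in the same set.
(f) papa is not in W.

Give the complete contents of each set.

J = {delta, hotel, november, papa, sierra}; W = {india}

From (c): delta ∈ J.
From (f): papa ∉ W.
Only one set left: papa ∈ J.
(b): india ∉ J.
Only one set left: india ∈ W.
(a) (exactly one): sierra ∉ W.
(d) (exactly one): hotel ∉ W.
(e): november matches hotel: november ∉ W.
Only one set left: november ∈ J.
Only one set left: sierra ∈ J.
Only one set left: hotel ∈ J.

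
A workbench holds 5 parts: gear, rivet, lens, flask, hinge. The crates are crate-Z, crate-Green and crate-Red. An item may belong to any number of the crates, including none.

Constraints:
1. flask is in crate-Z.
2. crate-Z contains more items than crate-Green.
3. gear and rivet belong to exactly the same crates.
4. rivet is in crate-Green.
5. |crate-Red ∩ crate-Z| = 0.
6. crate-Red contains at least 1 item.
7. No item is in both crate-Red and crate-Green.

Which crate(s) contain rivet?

From (1): flask ∈ crate-Z.
From (4): rivet ∈ crate-Green.
(3): gear matches rivet: gear ∈ crate-Green.
(7) (disjoint): gear ∉ crate-Red.
(7) (disjoint): rivet ∉ crate-Red.
Suppose rivet ∉ crate-Z: no assignment then satisfies all the clues, so rivet ∈ crate-Z.

rivet: crate-Green, crate-Z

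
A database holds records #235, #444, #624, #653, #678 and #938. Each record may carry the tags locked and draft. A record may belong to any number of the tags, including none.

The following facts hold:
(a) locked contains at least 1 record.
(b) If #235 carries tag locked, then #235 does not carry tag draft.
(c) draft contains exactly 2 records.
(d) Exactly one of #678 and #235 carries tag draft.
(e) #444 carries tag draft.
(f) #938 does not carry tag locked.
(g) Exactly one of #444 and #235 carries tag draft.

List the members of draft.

From (e): #444 ∈ draft.
From (f): #938 ∉ locked.
(g) (exactly one): #235 ∉ draft.
(d) (exactly one): #678 ∈ draft.
(c): draft already has 2, so the rest are out.

draft = {#444, #678}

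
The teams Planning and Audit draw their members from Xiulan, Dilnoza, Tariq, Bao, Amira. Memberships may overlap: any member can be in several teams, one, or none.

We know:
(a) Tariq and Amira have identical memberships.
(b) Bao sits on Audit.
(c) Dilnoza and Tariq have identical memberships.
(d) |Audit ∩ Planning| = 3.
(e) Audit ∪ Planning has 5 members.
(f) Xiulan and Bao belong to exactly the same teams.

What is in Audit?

Audit = {Amira, Bao, Dilnoza, Tariq, Xiulan}

From (b): Bao ∈ Audit.
(f): Xiulan matches Bao: Xiulan ∈ Audit.
Suppose Dilnoza ∉ Audit: no assignment then satisfies all the clues, so Dilnoza ∈ Audit.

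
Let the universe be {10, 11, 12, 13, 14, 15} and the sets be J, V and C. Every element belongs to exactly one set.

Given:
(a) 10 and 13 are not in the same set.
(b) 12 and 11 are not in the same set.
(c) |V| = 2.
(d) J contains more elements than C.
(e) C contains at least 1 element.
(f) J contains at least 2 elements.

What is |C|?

1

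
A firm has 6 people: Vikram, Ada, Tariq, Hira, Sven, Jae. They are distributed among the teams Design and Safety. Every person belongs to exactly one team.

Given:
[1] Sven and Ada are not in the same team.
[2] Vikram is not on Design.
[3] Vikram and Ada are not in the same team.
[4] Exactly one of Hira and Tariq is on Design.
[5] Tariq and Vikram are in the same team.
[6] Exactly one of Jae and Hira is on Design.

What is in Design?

Design = {Ada, Hira}

From (2): Vikram ∉ Design.
(5): Tariq matches Vikram: Tariq ∉ Design.
Only one team left: Vikram ∈ Safety.
Only one team left: Tariq ∈ Safety.
(3): Ada ∉ Safety.
(4) (exactly one): Hira ∈ Design.
(6) (exactly one): Jae ∉ Design.
Only one team left: Ada ∈ Design.
Only one team left: Jae ∈ Safety.
(1): Sven ∉ Design.
Only one team left: Sven ∈ Safety.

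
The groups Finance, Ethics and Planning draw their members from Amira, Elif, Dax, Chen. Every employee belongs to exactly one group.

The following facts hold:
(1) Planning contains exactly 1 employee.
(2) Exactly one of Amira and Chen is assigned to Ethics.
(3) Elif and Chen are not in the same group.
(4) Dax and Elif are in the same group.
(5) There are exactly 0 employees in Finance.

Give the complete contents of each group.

Finance = {}; Ethics = {Amira, Dax, Elif}; Planning = {Chen}

(5): Finance already has 0, so the rest are out.
Suppose Amira ∉ Ethics: no assignment then satisfies all the clues, so Amira ∈ Ethics.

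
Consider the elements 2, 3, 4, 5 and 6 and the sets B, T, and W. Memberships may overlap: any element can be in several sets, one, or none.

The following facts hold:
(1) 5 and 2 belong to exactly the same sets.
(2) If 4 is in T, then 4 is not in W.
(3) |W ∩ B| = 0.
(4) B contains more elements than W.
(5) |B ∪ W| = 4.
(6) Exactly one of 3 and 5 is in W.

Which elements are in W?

W = {3}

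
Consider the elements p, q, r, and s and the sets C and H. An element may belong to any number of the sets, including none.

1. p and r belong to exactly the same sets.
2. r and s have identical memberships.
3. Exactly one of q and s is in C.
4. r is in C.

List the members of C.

From (4): r ∈ C.
(1): p matches r: p ∈ C.
(2): s matches r: s ∈ C.
(3) (exactly one): q ∉ C.

C = {p, r, s}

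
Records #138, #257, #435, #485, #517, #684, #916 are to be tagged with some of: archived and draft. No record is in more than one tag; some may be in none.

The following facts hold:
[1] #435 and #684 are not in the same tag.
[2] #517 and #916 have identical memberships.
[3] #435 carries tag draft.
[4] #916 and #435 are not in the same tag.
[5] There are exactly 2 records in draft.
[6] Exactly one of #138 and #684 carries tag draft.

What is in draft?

From (3): #435 ∈ draft.
(1): #684 ∉ draft.
(4): #916 ∉ draft.
(6) (exactly one): #138 ∈ draft.
(2): #517 matches #916: #517 ∉ draft.
(5): draft already has 2, so the rest are out.

draft = {#138, #435}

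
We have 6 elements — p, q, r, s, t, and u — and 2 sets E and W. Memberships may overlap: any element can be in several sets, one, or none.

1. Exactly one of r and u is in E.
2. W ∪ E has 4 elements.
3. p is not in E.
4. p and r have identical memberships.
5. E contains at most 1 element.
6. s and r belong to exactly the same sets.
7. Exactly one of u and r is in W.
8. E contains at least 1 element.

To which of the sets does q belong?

From (3): p ∉ E.
(4): r matches p: r ∉ E.
(6): s matches r: s ∉ E.
(1) (exactly one): u ∈ E.
(5): E already has 1, so the rest are out.
Suppose q ∈ W: no assignment then satisfies all the clues, so q ∉ W.

q: none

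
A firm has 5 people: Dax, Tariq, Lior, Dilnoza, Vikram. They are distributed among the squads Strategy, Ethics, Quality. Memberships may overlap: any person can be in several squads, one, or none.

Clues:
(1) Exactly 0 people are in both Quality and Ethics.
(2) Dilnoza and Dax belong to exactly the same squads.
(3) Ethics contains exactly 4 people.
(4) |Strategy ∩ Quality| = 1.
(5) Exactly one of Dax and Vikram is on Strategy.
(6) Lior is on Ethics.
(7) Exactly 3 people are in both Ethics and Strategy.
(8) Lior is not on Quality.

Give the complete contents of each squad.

Strategy = {Dax, Dilnoza, Lior, Tariq}; Ethics = {Dax, Dilnoza, Lior, Vikram}; Quality = {Tariq}

From (6): Lior ∈ Ethics.
From (8): Lior ∉ Quality.
Suppose Dax ∉ Strategy: no assignment then satisfies all the clues, so Dax ∈ Strategy.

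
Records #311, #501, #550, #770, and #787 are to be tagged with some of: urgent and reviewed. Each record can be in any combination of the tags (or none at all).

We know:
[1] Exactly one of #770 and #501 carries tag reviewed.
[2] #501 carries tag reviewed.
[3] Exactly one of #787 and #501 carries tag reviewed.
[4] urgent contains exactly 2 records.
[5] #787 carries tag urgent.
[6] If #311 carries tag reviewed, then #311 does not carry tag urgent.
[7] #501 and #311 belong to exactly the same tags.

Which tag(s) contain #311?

From (2): #501 ∈ reviewed.
From (5): #787 ∈ urgent.
(1) (exactly one): #770 ∉ reviewed.
(3) (exactly one): #787 ∉ reviewed.
(7): #311 matches #501: #311 ∈ reviewed.
(6): #311 ∉ urgent.
(7): #501 matches #311: #501 ∉ urgent.

#311: reviewed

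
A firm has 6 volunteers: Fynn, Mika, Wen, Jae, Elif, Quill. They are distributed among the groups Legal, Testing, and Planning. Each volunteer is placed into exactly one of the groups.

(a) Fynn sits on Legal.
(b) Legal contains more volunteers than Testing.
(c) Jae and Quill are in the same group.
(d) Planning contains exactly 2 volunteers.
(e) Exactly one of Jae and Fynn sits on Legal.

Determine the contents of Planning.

Planning = {Jae, Quill}

From (a): Fynn ∈ Legal.
(e) (exactly one): Jae ∉ Legal.
(c): Quill matches Jae: Quill ∉ Legal.
Suppose Mika ∈ Planning: no assignment then satisfies all the clues, so Mika ∉ Planning.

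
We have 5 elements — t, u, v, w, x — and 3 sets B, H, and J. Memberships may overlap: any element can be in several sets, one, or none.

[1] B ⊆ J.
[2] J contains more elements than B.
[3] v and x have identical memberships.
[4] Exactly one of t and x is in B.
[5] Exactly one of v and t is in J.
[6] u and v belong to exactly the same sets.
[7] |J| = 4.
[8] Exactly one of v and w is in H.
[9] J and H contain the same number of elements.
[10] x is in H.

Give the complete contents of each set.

B = {u, v, x}; H = {t, u, v, x}; J = {u, v, w, x}

From (10): x ∈ H.
(3): v matches x: v ∈ H.
(6): u matches v: u ∈ H.
(8) (exactly one): w ∉ H.
Suppose t ∈ B: no assignment then satisfies all the clues, so t ∉ B.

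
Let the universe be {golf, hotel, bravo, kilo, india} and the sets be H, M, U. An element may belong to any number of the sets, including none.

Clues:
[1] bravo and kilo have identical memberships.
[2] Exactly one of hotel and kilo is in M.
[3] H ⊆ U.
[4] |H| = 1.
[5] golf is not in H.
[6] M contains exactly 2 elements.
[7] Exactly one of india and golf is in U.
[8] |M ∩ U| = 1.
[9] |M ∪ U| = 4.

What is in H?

From (5): golf ∉ H.
Suppose hotel ∈ H: no assignment then satisfies all the clues, so hotel ∉ H.

H = {india}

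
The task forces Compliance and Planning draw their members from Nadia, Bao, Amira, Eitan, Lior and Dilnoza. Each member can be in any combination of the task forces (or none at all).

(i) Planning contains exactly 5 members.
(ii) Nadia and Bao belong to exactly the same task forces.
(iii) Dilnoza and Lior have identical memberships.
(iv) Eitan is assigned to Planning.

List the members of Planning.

Planning = {Bao, Dilnoza, Eitan, Lior, Nadia}

From (iv): Eitan ∈ Planning.
Suppose Nadia ∉ Planning: no assignment then satisfies all the clues, so Nadia ∈ Planning.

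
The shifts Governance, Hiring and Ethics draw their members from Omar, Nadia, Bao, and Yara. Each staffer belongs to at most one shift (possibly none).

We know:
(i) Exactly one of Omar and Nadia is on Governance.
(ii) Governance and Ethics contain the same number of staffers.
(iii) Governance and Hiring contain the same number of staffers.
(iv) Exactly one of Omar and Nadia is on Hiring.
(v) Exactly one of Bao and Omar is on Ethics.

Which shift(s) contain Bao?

Bao: Ethics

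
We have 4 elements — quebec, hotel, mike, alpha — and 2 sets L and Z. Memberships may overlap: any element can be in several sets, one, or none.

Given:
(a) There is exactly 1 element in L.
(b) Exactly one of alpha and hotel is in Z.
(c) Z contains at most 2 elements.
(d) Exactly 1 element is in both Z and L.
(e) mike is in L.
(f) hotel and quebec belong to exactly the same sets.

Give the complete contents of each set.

L = {mike}; Z = {alpha, mike}

From (e): mike ∈ L.
(a): L already has 1, so the rest are out.
Suppose quebec ∈ Z: no assignment then satisfies all the clues, so quebec ∉ Z.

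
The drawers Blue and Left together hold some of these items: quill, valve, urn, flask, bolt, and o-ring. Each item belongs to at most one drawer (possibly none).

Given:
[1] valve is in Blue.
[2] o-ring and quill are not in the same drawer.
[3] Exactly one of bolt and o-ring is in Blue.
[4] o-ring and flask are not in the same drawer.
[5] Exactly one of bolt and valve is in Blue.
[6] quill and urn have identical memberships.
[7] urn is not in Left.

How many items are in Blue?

2

From (1): valve ∈ Blue.
From (7): urn ∉ Left.
(5) (exactly one): bolt ∉ Blue.
(6): quill matches urn: quill ∉ Left.
(3) (exactly one): o-ring ∈ Blue.
(4): flask ∉ Blue.
(2): quill ∉ Blue.
(6): urn matches quill: urn ∉ Blue.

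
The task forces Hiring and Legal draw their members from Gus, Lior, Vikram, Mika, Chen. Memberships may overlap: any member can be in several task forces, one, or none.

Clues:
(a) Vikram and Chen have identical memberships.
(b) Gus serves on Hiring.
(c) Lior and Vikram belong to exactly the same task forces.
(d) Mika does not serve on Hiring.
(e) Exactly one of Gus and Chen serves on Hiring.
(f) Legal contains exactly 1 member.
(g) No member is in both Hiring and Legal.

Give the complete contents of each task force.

Hiring = {Gus}; Legal = {Mika}

From (b): Gus ∈ Hiring.
From (d): Mika ∉ Hiring.
(e) (exactly one): Chen ∉ Hiring.
(g) (disjoint): Gus ∉ Legal.
(a): Vikram matches Chen: Vikram ∉ Hiring.
(c): Lior matches Vikram: Lior ∉ Hiring.
Suppose Lior ∈ Legal: no assignment then satisfies all the clues, so Lior ∉ Legal.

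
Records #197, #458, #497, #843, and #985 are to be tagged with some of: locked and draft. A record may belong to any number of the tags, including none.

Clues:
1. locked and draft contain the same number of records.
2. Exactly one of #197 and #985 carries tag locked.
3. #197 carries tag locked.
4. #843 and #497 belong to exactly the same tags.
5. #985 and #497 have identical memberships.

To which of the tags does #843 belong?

#843: none

From (3): #197 ∈ locked.
(2) (exactly one): #985 ∉ locked.
(5): #497 matches #985: #497 ∉ locked.
(4): #843 matches #497: #843 ∉ locked.
Suppose #843 ∈ draft: no assignment then satisfies all the clues, so #843 ∉ draft.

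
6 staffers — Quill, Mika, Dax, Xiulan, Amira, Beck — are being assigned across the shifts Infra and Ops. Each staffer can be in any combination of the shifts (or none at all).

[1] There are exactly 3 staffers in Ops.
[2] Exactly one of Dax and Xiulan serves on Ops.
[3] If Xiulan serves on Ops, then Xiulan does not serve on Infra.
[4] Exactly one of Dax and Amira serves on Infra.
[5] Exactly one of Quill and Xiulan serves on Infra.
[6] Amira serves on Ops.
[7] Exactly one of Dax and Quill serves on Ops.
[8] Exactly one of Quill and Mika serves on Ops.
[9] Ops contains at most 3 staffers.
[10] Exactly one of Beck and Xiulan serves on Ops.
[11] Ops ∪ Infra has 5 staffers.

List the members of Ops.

Ops = {Amira, Quill, Xiulan}

From (6): Amira ∈ Ops.
Suppose Quill ∉ Ops: no assignment then satisfies all the clues, so Quill ∈ Ops.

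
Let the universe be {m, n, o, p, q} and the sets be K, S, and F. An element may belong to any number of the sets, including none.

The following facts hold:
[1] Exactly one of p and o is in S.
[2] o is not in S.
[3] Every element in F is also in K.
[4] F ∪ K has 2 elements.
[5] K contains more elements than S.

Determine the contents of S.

S = {p}

From (2): o ∉ S.
(1) (exactly one): p ∈ S.
Suppose m ∈ S: no assignment then satisfies all the clues, so m ∉ S.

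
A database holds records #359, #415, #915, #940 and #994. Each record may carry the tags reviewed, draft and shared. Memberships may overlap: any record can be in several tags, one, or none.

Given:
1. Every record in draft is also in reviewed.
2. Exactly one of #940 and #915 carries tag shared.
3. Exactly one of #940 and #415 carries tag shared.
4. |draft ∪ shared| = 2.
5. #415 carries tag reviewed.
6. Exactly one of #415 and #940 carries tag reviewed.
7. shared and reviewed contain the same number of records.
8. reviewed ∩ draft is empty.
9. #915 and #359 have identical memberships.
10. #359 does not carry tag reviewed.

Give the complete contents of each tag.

reviewed = {#415, #994}; draft = {}; shared = {#940, #994}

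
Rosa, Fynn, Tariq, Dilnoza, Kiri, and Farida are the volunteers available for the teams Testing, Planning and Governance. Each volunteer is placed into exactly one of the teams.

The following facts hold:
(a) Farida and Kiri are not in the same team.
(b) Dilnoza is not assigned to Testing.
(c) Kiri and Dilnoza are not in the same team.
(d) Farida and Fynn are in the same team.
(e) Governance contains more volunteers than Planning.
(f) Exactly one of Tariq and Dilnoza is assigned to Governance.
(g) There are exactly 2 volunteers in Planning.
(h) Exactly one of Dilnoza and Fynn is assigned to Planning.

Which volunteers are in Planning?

Planning = {Dilnoza, Rosa}

From (b): Dilnoza ∉ Testing.
Suppose Rosa ∉ Planning: no assignment then satisfies all the clues, so Rosa ∈ Planning.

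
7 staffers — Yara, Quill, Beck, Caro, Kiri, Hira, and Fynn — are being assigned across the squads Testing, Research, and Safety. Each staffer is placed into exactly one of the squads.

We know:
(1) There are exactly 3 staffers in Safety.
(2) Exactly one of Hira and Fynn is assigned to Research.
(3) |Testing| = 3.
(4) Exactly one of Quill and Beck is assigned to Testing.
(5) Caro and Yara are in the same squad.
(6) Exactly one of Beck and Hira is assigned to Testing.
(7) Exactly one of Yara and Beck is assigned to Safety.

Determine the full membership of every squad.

Testing = {Beck, Fynn, Kiri}; Research = {Hira}; Safety = {Caro, Quill, Yara}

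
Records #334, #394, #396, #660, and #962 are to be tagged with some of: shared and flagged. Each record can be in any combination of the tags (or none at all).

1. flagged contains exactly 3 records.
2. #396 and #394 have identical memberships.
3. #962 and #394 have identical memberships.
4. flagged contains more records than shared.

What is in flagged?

flagged = {#394, #396, #962}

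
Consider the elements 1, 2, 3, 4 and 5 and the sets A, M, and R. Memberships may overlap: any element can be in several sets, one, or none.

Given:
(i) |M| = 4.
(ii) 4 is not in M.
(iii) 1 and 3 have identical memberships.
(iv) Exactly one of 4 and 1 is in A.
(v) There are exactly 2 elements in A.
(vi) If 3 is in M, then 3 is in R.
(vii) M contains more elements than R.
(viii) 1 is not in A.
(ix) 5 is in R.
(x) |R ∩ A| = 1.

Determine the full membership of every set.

A = {4, 5}; M = {1, 2, 3, 5}; R = {1, 3, 5}

From (ii): 4 ∉ M.
From (viii): 1 ∉ A.
From (ix): 5 ∈ R.
(i): only 4 candidates remain for M, so all are in.
(iii): 3 matches 1: 3 ∉ A.
(iv) (exactly one): 4 ∈ A.
(vi): 3 ∈ R.
(iii): 1 matches 3: 1 ∈ R.
Suppose 2 ∈ A: no assignment then satisfies all the clues, so 2 ∉ A.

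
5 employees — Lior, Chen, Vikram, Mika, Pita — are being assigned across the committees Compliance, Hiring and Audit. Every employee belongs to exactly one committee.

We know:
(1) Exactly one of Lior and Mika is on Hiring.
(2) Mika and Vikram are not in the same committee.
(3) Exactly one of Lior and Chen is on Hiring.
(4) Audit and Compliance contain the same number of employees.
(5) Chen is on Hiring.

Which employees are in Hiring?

Hiring = {Chen, Mika, Pita}

From (5): Chen ∈ Hiring.
(3) (exactly one): Lior ∉ Hiring.
(1) (exactly one): Mika ∈ Hiring.
(2): Vikram ∉ Hiring.
Suppose Pita ∉ Hiring: no assignment then satisfies all the clues, so Pita ∈ Hiring.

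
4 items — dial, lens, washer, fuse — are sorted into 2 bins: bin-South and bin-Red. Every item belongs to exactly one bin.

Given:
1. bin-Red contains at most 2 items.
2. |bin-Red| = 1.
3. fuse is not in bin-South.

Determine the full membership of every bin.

From (3): fuse ∉ bin-South.
Only one bin left: fuse ∈ bin-Red.
(2): bin-Red already has 1, so the rest are out.
Only one bin left: dial ∈ bin-South.
Only one bin left: lens ∈ bin-South.
Only one bin left: washer ∈ bin-South.

bin-South = {dial, lens, washer}; bin-Red = {fuse}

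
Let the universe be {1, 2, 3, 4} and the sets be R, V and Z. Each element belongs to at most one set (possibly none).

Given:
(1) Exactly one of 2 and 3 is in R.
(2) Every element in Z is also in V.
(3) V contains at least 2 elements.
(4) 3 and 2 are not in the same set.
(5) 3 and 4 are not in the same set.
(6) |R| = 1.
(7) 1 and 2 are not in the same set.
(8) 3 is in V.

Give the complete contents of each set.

R = {2}; V = {1, 3}; Z = {}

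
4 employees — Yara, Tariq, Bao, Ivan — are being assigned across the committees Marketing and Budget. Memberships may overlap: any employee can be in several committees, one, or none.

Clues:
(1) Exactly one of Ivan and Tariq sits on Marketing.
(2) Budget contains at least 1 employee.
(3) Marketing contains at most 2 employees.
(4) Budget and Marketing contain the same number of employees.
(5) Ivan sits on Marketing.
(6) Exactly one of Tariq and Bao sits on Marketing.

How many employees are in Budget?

From (5): Ivan ∈ Marketing.
(1) (exactly one): Tariq ∉ Marketing.
(6) (exactly one): Bao ∈ Marketing.
(3): Marketing already has 2, so the rest are out.

2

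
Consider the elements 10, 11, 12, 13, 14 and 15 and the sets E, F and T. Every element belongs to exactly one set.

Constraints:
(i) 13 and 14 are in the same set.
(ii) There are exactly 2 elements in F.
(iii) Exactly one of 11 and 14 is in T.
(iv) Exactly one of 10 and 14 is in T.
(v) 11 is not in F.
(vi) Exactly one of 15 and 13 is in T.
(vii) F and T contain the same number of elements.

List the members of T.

T = {13, 14}

From (v): 11 ∉ F.
Suppose 10 ∈ T: no assignment then satisfies all the clues, so 10 ∉ T.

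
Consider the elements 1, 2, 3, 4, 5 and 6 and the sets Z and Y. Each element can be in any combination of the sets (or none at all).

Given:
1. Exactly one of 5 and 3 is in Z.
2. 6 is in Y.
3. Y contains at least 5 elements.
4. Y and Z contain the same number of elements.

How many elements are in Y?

From (2): 6 ∈ Y.
Suppose 1 ∉ Z: no assignment then satisfies all the clues, so 1 ∈ Z.

5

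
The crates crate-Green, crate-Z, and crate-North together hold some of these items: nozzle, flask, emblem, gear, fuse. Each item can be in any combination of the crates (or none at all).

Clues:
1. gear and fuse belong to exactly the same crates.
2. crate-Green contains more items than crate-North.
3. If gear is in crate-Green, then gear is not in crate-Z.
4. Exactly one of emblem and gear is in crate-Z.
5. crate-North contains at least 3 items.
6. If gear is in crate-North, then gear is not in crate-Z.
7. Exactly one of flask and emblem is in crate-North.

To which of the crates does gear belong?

gear: crate-Green, crate-North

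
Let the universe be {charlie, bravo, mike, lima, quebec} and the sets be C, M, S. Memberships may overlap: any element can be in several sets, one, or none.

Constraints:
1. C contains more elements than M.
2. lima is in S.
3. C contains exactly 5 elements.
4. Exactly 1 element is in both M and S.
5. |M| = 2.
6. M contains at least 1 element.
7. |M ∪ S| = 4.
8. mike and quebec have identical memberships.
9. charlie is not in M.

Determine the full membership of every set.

From (2): lima ∈ S.
From (9): charlie ∉ M.
(3): only 5 candidates remain for C, so all are in.
Suppose charlie ∈ S: no assignment then satisfies all the clues, so charlie ∉ S.

C = {bravo, charlie, lima, mike, quebec}; M = {bravo, lima}; S = {lima, mike, quebec}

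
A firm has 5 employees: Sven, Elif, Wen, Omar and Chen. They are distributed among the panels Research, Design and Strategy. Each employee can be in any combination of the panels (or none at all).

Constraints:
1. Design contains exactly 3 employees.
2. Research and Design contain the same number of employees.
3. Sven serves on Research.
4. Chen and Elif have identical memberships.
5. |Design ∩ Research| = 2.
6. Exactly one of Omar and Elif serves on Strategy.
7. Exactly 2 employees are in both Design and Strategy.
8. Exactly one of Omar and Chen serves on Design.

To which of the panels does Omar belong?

Omar: none

From (3): Sven ∈ Research.
Suppose Omar ∈ Research: no assignment then satisfies all the clues, so Omar ∉ Research.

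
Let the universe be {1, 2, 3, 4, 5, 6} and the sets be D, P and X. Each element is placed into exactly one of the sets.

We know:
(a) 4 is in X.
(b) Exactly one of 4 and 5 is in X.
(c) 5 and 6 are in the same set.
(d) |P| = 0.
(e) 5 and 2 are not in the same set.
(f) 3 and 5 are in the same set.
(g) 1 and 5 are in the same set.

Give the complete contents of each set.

D = {1, 3, 5, 6}; P = {}; X = {2, 4}

From (a): 4 ∈ X.
(b) (exactly one): 5 ∉ X.
(c): 6 matches 5: 6 ∉ X.
(d): P already has 0, so the rest are out.
(f): 3 matches 5: 3 ∉ X.
(g): 1 matches 5: 1 ∉ X.
Only one set left: 1 ∈ D.
Only one set left: 3 ∈ D.
Only one set left: 5 ∈ D.
Only one set left: 6 ∈ D.
(e): 2 ∉ D.
Only one set left: 2 ∈ X.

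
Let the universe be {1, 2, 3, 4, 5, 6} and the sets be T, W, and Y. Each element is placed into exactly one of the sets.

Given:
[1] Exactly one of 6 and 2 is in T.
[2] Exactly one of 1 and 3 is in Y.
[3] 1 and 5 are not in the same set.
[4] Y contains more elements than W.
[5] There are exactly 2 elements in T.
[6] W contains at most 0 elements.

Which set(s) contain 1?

1: T

(6): W already has 0, so the rest are out.
Suppose 1 ∉ T: no assignment then satisfies all the clues, so 1 ∈ T.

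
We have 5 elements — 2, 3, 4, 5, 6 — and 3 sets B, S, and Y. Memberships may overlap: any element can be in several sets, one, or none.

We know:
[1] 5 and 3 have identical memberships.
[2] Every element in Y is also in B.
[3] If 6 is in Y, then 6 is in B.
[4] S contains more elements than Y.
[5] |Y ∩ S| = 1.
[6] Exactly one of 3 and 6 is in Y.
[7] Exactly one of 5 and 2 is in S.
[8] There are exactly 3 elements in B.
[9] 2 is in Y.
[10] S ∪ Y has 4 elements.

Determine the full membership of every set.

B = {2, 4, 6}; S = {3, 5, 6}; Y = {2, 6}

From (9): 2 ∈ Y.
(2) with 2 ∈ Y: 2 ∈ B.
Suppose 2 ∈ S: no assignment then satisfies all the clues, so 2 ∉ S.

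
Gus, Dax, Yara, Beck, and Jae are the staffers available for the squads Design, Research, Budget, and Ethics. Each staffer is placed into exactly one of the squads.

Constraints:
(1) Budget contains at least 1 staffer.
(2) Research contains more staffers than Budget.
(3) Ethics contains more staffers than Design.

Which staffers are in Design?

Design = {}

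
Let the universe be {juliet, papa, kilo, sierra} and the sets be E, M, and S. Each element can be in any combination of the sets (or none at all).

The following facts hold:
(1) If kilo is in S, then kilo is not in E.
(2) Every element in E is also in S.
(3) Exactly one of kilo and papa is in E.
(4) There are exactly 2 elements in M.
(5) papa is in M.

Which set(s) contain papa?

papa: E, M, S

From (5): papa ∈ M.
Suppose papa ∉ E: no assignment then satisfies all the clues, so papa ∈ E.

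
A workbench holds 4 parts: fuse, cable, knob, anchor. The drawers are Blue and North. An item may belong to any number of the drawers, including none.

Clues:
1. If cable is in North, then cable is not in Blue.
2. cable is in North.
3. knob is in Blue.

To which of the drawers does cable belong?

cable: North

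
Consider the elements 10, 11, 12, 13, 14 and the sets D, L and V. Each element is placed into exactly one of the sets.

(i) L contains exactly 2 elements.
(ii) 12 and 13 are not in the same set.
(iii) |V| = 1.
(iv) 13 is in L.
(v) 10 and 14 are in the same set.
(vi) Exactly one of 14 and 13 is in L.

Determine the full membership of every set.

D = {10, 14}; L = {11, 13}; V = {12}

From (iv): 13 ∈ L.
(ii): 12 ∉ L.
(vi) (exactly one): 14 ∉ L.
(v): 10 matches 14: 10 ∉ L.
(i): only 2 candidates remain for L, so all are in.
Suppose 10 ∉ D: no assignment then satisfies all the clues, so 10 ∈ D.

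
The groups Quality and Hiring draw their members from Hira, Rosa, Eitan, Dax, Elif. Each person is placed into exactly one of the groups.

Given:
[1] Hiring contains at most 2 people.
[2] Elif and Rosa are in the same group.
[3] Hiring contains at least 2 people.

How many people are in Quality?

3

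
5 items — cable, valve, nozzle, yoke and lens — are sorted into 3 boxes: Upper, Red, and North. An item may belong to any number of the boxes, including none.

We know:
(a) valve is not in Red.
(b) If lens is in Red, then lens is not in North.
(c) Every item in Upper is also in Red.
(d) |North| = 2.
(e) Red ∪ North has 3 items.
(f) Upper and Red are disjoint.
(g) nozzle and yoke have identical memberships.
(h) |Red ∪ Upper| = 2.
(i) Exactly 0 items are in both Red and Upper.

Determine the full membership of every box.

Upper = {}; Red = {cable, lens}; North = {cable, valve}

From (a): valve ∉ Red.
(c) contrapositive: valve ∉ Upper.
Suppose cable ∈ Upper: no assignment then satisfies all the clues, so cable ∉ Upper.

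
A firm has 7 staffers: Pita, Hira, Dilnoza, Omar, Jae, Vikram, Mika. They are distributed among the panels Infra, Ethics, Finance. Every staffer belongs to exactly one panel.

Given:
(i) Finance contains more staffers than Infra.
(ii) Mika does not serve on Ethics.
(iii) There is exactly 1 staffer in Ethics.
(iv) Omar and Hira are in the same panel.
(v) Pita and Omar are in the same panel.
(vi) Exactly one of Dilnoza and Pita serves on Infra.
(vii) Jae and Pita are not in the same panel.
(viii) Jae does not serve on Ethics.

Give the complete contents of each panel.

From (ii): Mika ∉ Ethics.
From (viii): Jae ∉ Ethics.
Suppose Pita ∈ Infra: no assignment then satisfies all the clues, so Pita ∉ Infra.

Infra = {Dilnoza, Jae}; Ethics = {Vikram}; Finance = {Hira, Mika, Omar, Pita}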